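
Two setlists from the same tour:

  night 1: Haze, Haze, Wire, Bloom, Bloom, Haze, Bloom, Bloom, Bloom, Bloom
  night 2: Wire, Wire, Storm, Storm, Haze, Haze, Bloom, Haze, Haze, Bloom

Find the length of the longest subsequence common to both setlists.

5

One common subsequence of length 5: Haze (night 1 #1, night 2 #5), then Haze (night 1 #2, night 2 #6), then Bloom (night 1 #4, night 2 #7), then Haze (night 1 #6, night 2 #9), then Bloom (night 1 #10, night 2 #10). The LCS DP gives dp[10][10] = 5, so this is optimal.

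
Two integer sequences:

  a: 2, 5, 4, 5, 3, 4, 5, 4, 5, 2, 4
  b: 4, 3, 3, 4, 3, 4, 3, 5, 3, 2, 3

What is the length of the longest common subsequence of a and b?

Let dp[i][j] be the LCS length of the first i values of a and the first j values of b. dp[i][j] = dp[i-1][j-1]+1 when the i-th and j-th values match, else max(dp[i-1][j], dp[i][j-1]).
    ·  4  3  3  4  3  4  3  5  3  2  3
 ·  0  0  0  0  0  0  0  0  0  0  0  0
 2  0  0  0  0  0  0  0  0  0  0  1  1
 5  0  0  0  0  0  0  0  0  1  1  1  1
 4  0  1  1  1  1  1  1  1  1  1  1  1
 5  0  1  1  1  1  1  1  1  2  2  2  2
 3  0  1  2  2  2  2  2  2  2  3  3  3
 4  0  1  2  2  3  3  3  3  3  3  3  3
 5  0  1  2  2  3  3  3  3  4  4  4  4
 4  0  1  2  2  3  3  4  4  4  4  4  4
 5  0  1  2  2  3  3  4  4  5  5  5  5
 2  0  1  2  2  3  3  4  4  5  5  6  6
 4  0  1  2  2  3  3  4  4  5  5  6  6
dp[11][11] = 6. One LCS (by backtracking along matches): 4, 3, 4, 4, 5, 2.

6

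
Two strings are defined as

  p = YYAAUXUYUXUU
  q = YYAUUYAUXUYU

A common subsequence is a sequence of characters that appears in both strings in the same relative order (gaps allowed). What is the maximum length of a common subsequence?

Taking Y at p[1]=q[1], then Y at p[2]=q[2], then A at p[4]=q[3], then U at p[5]=q[4], then U at p[7]=q[5], then Y at p[8]=q[6], then U at p[9]=q[8], then X at p[10]=q[9], then U at p[11]=q[10], then U at p[12]=q[12] gives a common subsequence of length 10. dp[12][12] = 10 confirms this is the maximum.

10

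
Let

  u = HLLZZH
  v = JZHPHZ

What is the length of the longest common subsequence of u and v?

2

One common subsequence of length 2: H [1,5] → Z [5,6], and the DP table's final entry dp[6][6] is also 2, so no common subsequence is longer.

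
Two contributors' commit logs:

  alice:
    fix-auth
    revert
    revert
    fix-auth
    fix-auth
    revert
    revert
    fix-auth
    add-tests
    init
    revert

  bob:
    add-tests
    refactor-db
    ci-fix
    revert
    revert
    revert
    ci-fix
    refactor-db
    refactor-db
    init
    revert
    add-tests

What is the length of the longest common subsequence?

One common subsequence of length 5: revert [2,4] → revert [3,5] → revert [6,6] → revert [7,11] → add-tests [9,12]. The LCS DP gives dp[11][12] = 5, so this is optimal.

5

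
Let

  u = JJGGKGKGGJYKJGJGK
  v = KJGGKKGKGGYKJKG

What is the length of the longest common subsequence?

12

Pick J at u[2]=v[2], G at u[3]=v[3], G at u[4]=v[4], K at u[5]=v[6], G at u[6]=v[7], K at u[7]=v[8], G at u[8]=v[9], G at u[9]=v[10], Y at u[11]=v[11], K at u[12]=v[12], J at u[13]=v[13], G at u[16]=v[15]; all 12 characters appear in both, in order, and the DP table's final entry dp[17][15] is also 12, so no common subsequence is longer.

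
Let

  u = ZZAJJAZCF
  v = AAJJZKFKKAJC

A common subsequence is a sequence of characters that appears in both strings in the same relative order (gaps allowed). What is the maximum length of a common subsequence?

5

Let dp[i][j] be the LCS length of the first i characters of u and the first j characters of v. dp[i][j] = dp[i-1][j-1]+1 when the i-th and j-th characters match, else max(dp[i-1][j], dp[i][j-1]).
    ·  A  A  J  J  Z  K  F  K  K  A  J  C
 ·  0  0  0  0  0  0  0  0  0  0  0  0  0
 Z  0  0  0  0  0  1  1  1  1  1  1  1  1
 Z  0  0  0  0  0  1  1  1  1  1  1  1  1
 A  0  1  1  1  1  1  1  1  1  1  2  2  2
 J  0  1  1  2  2  2  2  2  2  2  2  3  3
 J  0  1  1  2  3  3  3  3  3  3  3  3  3
 A  0  1  2  2  3  3  3  3  3  3  4  4  4
 Z  0  1  2  2  3  4  4  4  4  4  4  4  4
 C  0  1  2  2  3  4  4  4  4  4  4  4  5
 F  0  1  2  2  3  4  4  5  5  5  5  5  5
dp[9][12] = 5. One LCS (by backtracking along matches): AJJAC.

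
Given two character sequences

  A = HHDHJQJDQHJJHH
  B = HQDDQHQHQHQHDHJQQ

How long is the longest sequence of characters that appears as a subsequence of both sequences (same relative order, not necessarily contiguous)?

One common subsequence of length 8: H at A[1]=B[1] → D at A[3]=B[4] → H at A[4]=B[6] → Q at A[6]=B[7] → Q at A[9]=B[9] → H at A[10]=B[10] → H at A[13]=B[12] → H at A[14]=B[14]. The LCS DP gives dp[14][17] = 8, so this is optimal.

8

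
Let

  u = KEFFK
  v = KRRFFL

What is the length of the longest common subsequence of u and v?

Let dp[i][j] be the LCS length of the first i characters of u and the first j characters of v. dp[i][j] = dp[i-1][j-1]+1 when the i-th and j-th characters match, else max(dp[i-1][j], dp[i][j-1]).
    ·  K  R  R  F  F  L
 ·  0  0  0  0  0  0  0
 K  0  1  1  1  1  1  1
 E  0  1  1  1  1  1  1
 F  0  1  1  1  2  2  2
 F  0  1  1  1  2  3  3
 K  0  1  1  1  2  3  3
dp[5][6] = 3. One LCS (by backtracking along matches): KFF.

3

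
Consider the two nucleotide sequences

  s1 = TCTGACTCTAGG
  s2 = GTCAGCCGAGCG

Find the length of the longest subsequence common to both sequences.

One common subsequence of length 8: T [1,2], C [2,3], G [4,5], C [6,6], C [8,7], A [10,9], G [11,10], G [12,12], and the DP table's final entry dp[12][12] is also 8, so no common subsequence is longer.

8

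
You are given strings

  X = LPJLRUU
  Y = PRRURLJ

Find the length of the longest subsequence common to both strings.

Taking P at X[2]=Y[1], R at X[5]=Y[3], U at X[6]=Y[4] gives a common subsequence of length 3, and the DP table's final entry dp[7][7] is also 3, so no common subsequence is longer.

3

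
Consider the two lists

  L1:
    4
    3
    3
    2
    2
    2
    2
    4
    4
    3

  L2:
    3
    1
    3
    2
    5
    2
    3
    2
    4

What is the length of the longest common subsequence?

6

Let dp[i][j] be the LCS length of the first i values of L1 and the first j values of L2. dp[i][j] = dp[i-1][j-1]+1 when the i-th and j-th values match, else max(dp[i-1][j], dp[i][j-1]).
    ·  3  1  3  2  5  2  3  2  4
 ·  0  0  0  0  0  0  0  0  0  0
 4  0  0  0  0  0  0  0  0  0  1
 3  0  1  1  1  1  1  1  1  1  1
 3  0  1  1  2  2  2  2  2  2  2
 2  0  1  1  2  3  3  3  3  3  3
 2  0  1  1  2  3  3  4  4  4  4
 2  0  1  1  2  3  3  4  4  5  5
 2  0  1  1  2  3  3  4  4  5  5
 4  0  1  1  2  3  3  4  4  5  6
 4  0  1  1  2  3  3  4  4  5  6
 3  0  1  1  2  3  3  4  5  5  6
dp[10][9] = 6. One LCS (by backtracking along matches): 3, 3, 2, 2, 2, 4.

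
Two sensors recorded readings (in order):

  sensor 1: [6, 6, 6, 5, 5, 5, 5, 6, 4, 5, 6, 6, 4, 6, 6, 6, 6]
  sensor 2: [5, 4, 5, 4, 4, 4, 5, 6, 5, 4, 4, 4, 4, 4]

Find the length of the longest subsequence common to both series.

6

Match 5 [4,1]; then 5 [5,3]; then 5 [6,7]; then 5 [7,9]; then 4 [9,13]; then 4 [13,14] — 6 values in the same relative order in both. The LCS DP gives dp[17][14] = 6, so this is optimal.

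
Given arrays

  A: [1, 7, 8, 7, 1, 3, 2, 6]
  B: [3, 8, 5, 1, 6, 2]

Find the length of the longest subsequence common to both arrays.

Let dp[i][j] be the LCS length of the first i values of A and the first j values of B. dp[i][j] = dp[i-1][j-1]+1 when the i-th and j-th values match, else max(dp[i-1][j], dp[i][j-1]).
    ·  3  8  5  1  6  2
 ·  0  0  0  0  0  0  0
 1  0  0  0  0  1  1  1
 7  0  0  0  0  1  1  1
 8  0  0  1  1  1  1  1
 7  0  0  1  1  1  1  1
 1  0  0  1  1  2  2  2
 3  0  1  1  1  2  2  2
 2  0  1  1  1  2  2  3
 6  0  1  1  1  2  3  3
dp[8][6] = 3. One LCS (by backtracking along matches): 8, 1, 2.

3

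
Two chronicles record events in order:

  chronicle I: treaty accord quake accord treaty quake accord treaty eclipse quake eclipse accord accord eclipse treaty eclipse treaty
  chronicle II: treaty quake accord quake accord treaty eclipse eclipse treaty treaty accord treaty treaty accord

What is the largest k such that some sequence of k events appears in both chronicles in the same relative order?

Match treaty [1,1], quake [3,2], accord [4,3], quake [6,4], accord [7,5], treaty [8,6], eclipse [9,7], eclipse [11,8], accord [13,11], treaty [15,12], treaty [17,13] — 11 events in the same relative order in both, and the DP table's final entry dp[17][14] is also 11, so no common subsequence is longer.

11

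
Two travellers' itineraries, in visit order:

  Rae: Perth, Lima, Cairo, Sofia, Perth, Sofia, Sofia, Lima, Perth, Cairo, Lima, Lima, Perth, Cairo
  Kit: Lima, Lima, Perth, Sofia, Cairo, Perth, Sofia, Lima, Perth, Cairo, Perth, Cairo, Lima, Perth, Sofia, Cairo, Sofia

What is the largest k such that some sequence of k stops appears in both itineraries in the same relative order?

10

Pick Perth (Rae #1, Kit #3), Cairo (Rae #3, Kit #5), Perth (Rae #5, Kit #6), Sofia (Rae #7, Kit #7), Lima (Rae #8, Kit #8), Perth (Rae #9, Kit #11), Cairo (Rae #10, Kit #12), Lima (Rae #12, Kit #13), Perth (Rae #13, Kit #14), Cairo (Rae #14, Kit #16); all 10 stops appear in both, in order. Since dp[14][17] = 10, nothing longer is possible.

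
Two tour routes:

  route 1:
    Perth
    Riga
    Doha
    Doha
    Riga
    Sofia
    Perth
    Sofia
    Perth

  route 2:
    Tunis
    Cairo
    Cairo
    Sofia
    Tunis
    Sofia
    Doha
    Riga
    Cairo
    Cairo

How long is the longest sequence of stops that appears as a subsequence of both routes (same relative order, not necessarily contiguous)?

Pick Doha [4,7], then Riga [5,8]; all 2 stops appear in both, in order. The LCS DP gives dp[9][10] = 2, so this is optimal.

2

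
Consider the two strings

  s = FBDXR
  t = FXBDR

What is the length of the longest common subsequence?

4

Pick F (s #1, t #1), B (s #2, t #3), D (s #3, t #4), R (s #5, t #5); all 4 characters appear in both, in order. Since dp[5][5] = 4, nothing longer is possible.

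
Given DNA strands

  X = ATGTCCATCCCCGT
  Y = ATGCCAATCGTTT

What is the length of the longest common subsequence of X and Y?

Match A (X #1, Y #1), then T (X #2, Y #2), then G (X #3, Y #3), then C (X #5, Y #4), then C (X #6, Y #5), then A (X #7, Y #7), then T (X #8, Y #8), then C (X #12, Y #9), then G (X #13, Y #10), then T (X #14, Y #13) — 10 bases in the same relative order in both. dp[14][13] = 10 confirms this is the maximum.

10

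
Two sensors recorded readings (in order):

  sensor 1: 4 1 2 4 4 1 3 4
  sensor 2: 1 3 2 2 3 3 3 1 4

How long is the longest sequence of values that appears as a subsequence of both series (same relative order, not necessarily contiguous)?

4

Let dp[i][j] be the LCS length of the first i values of sensor 1 and the first j values of sensor 2. dp[i][j] = dp[i-1][j-1]+1 when the i-th and j-th values match, else max(dp[i-1][j], dp[i][j-1]).
    ·  1  3  2  2  3  3  3  1  4
 ·  0  0  0  0  0  0  0  0  0  0
 4  0  0  0  0  0  0  0  0  0  1
 1  0  1  1  1  1  1  1  1  1  1
 2  0  1  1  2  2  2  2  2  2  2
 4  0  1  1  2  2  2  2  2  2  3
 4  0  1  1  2  2  2  2  2  2  3
 1  0  1  1  2  2  2  2  2  3  3
 3  0  1  2  2  2  3  3  3  3  3
 4  0  1  2  2  2  3  3  3  3  4
dp[8][9] = 4. One LCS (by backtracking along matches): 1, 2, 1, 4.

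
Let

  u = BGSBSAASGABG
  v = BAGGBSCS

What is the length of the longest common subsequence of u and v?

5

Let dp[i][j] be the LCS length of the first i characters of u and the first j characters of v. dp[i][j] = dp[i-1][j-1]+1 when the i-th and j-th characters match, else max(dp[i-1][j], dp[i][j-1]).
    ·  B  A  G  G  B  S  C  S
 ·  0  0  0  0  0  0  0  0  0
 B  0  1  1  1  1  1  1  1  1
 G  0  1  1  2  2  2  2  2  2
 S  0  1  1  2  2  2  3  3  3
 B  0  1  1  2  2  3  3  3  3
 S  0  1  1  2  2  3  4  4  4
 A  0  1  2  2  2  3  4  4  4
 A  0  1  2  2  2  3  4  4  4
 S  0  1  2  2  2  3  4  4  5
 G  0  1  2  3  3  3  4  4  5
 A  0  1  2  3  3  3  4  4  5
 B  0  1  2  3  3  4  4  4  5
 G  0  1  2  3  4  4  4  4  5
dp[12][8] = 5. One LCS (by backtracking along matches): BGBSS.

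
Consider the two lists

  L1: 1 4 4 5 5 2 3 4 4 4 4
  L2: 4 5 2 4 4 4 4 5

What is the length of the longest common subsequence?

One common subsequence of length 7: 4 [3,1] → 5 [5,2] → 2 [6,3] → 4 [8,4] → 4 [9,5] → 4 [10,6] → 4 [11,7]. Since dp[11][8] = 7, nothing longer is possible.

7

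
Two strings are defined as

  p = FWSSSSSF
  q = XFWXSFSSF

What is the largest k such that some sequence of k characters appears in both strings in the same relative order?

Let dp[i][j] be the LCS length of the first i characters of p and the first j characters of q. dp[i][j] = dp[i-1][j-1]+1 when the i-th and j-th characters match, else max(dp[i-1][j], dp[i][j-1]).
    ·  X  F  W  X  S  F  S  S  F
 ·  0  0  0  0  0  0  0  0  0  0
 F  0  0  1  1  1  1  1  1  1  1
 W  0  0  1  2  2  2  2  2  2  2
 S  0  0  1  2  2  3  3  3  3  3
 S  0  0  1  2  2  3  3  4  4  4
 S  0  0  1  2  2  3  3  4  5  5
 S  0  0  1  2  2  3  3  4  5  5
 S  0  0  1  2  2  3  3  4  5  5
 F  0  0  1  2  2  3  4  4  5  6
dp[8][9] = 6. One LCS (by backtracking along matches): FWSSSF.

6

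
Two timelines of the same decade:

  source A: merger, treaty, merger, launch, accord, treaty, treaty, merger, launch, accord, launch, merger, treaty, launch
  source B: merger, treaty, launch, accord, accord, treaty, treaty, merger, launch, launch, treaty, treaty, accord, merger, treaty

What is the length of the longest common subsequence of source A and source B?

Taking merger at source A[1]=source B[1], treaty at source A[2]=source B[2], launch at source A[4]=source B[3], accord at source A[5]=source B[5], treaty at source A[6]=source B[6], treaty at source A[7]=source B[7], merger at source A[8]=source B[8], launch at source A[9]=source B[10], accord at source A[10]=source B[13], merger at source A[12]=source B[14], treaty at source A[13]=source B[15] gives a common subsequence of length 11. dp[14][15] = 11 confirms this is the maximum.

11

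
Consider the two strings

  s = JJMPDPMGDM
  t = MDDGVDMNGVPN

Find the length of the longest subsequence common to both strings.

5

Match M (s #3, t #1), D (s #5, t #3), G (s #8, t #4), D (s #9, t #6), M (s #10, t #7) — 5 characters in the same relative order in both. The LCS DP gives dp[10][12] = 5, so this is optimal.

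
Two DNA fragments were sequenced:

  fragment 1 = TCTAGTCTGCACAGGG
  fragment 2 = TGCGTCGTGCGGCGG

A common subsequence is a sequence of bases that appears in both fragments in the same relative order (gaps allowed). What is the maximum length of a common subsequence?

11

Taking T (fragment 1 #1, fragment 2 #1); then C (fragment 1 #2, fragment 2 #3); then G (fragment 1 #5, fragment 2 #4); then T (fragment 1 #6, fragment 2 #5); then C (fragment 1 #7, fragment 2 #6); then T (fragment 1 #8, fragment 2 #8); then G (fragment 1 #9, fragment 2 #9); then C (fragment 1 #10, fragment 2 #10); then C (fragment 1 #12, fragment 2 #13); then G (fragment 1 #15, fragment 2 #14); then G (fragment 1 #16, fragment 2 #15) gives a common subsequence of length 11. dp[16][15] = 11 confirms this is the maximum.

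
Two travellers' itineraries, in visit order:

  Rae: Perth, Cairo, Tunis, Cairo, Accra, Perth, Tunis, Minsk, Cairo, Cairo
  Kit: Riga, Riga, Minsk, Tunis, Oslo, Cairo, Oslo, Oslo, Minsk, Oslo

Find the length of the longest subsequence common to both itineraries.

One common subsequence of length 3: Tunis [3,4]; then Cairo [4,6]; then Minsk [8,9]. The LCS DP gives dp[10][10] = 3, so this is optimal.

3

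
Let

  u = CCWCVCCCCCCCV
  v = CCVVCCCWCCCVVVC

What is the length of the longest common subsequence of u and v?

10

Taking C (u #1, v #1) → C (u #2, v #2) → V (u #5, v #4) → C (u #6, v #5) → C (u #7, v #6) → C (u #8, v #7) → C (u #9, v #9) → C (u #10, v #10) → C (u #11, v #11) → C (u #12, v #15) gives a common subsequence of length 10. The LCS DP gives dp[13][15] = 10, so this is optimal.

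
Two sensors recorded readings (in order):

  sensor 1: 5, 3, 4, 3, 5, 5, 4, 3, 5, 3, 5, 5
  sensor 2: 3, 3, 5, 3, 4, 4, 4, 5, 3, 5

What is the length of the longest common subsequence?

7

One common subsequence of length 7: 5 at sensor 1[1]=sensor 2[3], 3 at sensor 1[2]=sensor 2[4], 4 at sensor 1[3]=sensor 2[6], 4 at sensor 1[7]=sensor 2[7], 5 at sensor 1[9]=sensor 2[8], 3 at sensor 1[10]=sensor 2[9], 5 at sensor 1[12]=sensor 2[10]. Since dp[12][10] = 7, nothing longer is possible.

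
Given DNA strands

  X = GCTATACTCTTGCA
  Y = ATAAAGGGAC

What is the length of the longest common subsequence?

5

Let dp[i][j] be the LCS length of the first i bases of X and the first j bases of Y. dp[i][j] = dp[i-1][j-1]+1 when the i-th and j-th bases match, else max(dp[i-1][j], dp[i][j-1]).
    ·  A  T  A  A  A  G  G  G  A  C
 ·  0  0  0  0  0  0  0  0  0  0  0
 G  0  0  0  0  0  0  1  1  1  1  1
 C  0  0  0  0  0  0  1  1  1  1  2
 T  0  0  1  1  1  1  1  1  1  1  2
 A  0  1  1  2  2  2  2  2  2  2  2
 T  0  1  2  2  2  2  2  2  2  2  2
 A  0  1  2  3  3  3  3  3  3  3  3
 C  0  1  2  3  3  3  3  3  3  3  4
 T  0  1  2  3  3  3  3  3  3  3  4
 C  0  1  2  3  3  3  3  3  3  3  4
 T  0  1  2  3  3  3  3  3  3  3  4
 T  0  1  2  3  3  3  3  3  3  3  4
 G  0  1  2  3  3  3  4  4  4  4  4
 C  0  1  2  3  3  3  4  4  4  4  5
 A  0  1  2  3  4  4  4  4  4  5  5
dp[14][10] = 5. One LCS (by backtracking along matches): TAAGC.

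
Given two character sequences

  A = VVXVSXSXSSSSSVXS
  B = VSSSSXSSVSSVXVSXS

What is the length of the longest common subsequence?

Match V at A[1]=B[1], then S at A[5]=B[4], then S at A[7]=B[5], then X at A[8]=B[6], then S at A[9]=B[7], then S at A[10]=B[8], then S at A[11]=B[10], then S at A[12]=B[11], then S at A[13]=B[15], then X at A[15]=B[16], then S at A[16]=B[17] — 11 characters in the same relative order in both, and the DP table's final entry dp[16][17] is also 11, so no common subsequence is longer.

11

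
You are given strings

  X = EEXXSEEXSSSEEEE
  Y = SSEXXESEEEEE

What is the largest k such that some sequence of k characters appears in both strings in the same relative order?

Pick E at X[2]=Y[3], X at X[3]=Y[4], X at X[4]=Y[5], S at X[5]=Y[7], E at X[7]=Y[8], E at X[12]=Y[9], E at X[13]=Y[10], E at X[14]=Y[11], E at X[15]=Y[12]; all 9 characters appear in both, in order, and the DP table's final entry dp[15][12] is also 9, so no common subsequence is longer.

9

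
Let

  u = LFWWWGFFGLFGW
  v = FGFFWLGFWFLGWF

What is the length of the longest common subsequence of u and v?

Taking F [2,4]; then W [3,5]; then G [6,7]; then F [7,8]; then F [8,10]; then L [10,11]; then G [12,12]; then W [13,13] gives a common subsequence of length 8. Since dp[13][14] = 8, nothing longer is possible.

8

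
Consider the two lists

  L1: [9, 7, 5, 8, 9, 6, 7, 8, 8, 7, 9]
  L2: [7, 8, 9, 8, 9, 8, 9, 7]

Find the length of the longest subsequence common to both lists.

6

Pick 7 at L1[2]=L2[1]; then 8 at L1[4]=L2[2]; then 9 at L1[5]=L2[3]; then 8 at L1[8]=L2[4]; then 8 at L1[9]=L2[6]; then 7 at L1[10]=L2[8]; all 6 values appear in both, in order, and the DP table's final entry dp[11][8] is also 6, so no common subsequence is longer.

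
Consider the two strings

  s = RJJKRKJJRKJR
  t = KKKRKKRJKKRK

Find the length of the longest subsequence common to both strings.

Let dp[i][j] be the LCS length of the first i characters of s and the first j characters of t. dp[i][j] = dp[i-1][j-1]+1 when the i-th and j-th characters match, else max(dp[i-1][j], dp[i][j-1]).
    ·  K  K  K  R  K  K  R  J  K  K  R  K
 ·  0  0  0  0  0  0  0  0  0  0  0  0  0
 R  0  0  0  0  1  1  1  1  1  1  1  1  1
 J  0  0  0  0  1  1  1  1  2  2  2  2  2
 J  0  0  0  0  1  1  1  1  2  2  2  2  2
 K  0  1  1  1  1  2  2  2  2  3  3  3  3
 R  0  1  1  1  2  2  2  3  3  3  3  4  4
 K  0  1  2  2  2  3  3  3  3  4  4  4  5
 J  0  1  2  2  2  3  3  3  4  4  4  4  5
 J  0  1  2  2  2  3  3  3  4  4  4  4  5
 R  0  1  2  2  3  3  3  4  4  4  4  5  5
 K  0  1  2  3  3  4  4  4  4  5  5  5  6
 J  0  1  2  3  3  4  4  4  5  5  5  5  6
 R  0  1  2  3  4  4  4  5  5  5  5  6  6
dp[12][12] = 6. One LCS (by backtracking along matches): RJKKRK.

6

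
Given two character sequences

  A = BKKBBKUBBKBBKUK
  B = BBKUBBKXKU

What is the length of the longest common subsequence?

One common subsequence of length 9: B [4,1], B [5,2], K [6,3], U [7,4], B [8,5], B [9,6], K [10,7], K [13,9], U [14,10]. The LCS DP gives dp[15][10] = 9, so this is optimal.

9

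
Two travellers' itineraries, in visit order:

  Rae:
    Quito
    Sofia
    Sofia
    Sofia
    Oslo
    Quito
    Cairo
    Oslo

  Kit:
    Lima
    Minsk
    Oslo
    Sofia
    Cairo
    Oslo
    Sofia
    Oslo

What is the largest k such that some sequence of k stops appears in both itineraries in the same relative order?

Match Sofia at Rae[2]=Kit[4] → Sofia at Rae[4]=Kit[7] → Oslo at Rae[8]=Kit[8] — 3 stops in the same relative order in both. Since dp[8][8] = 3, nothing longer is possible.

3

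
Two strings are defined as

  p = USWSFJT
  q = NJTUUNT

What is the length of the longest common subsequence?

2

Let dp[i][j] be the LCS length of the first i characters of p and the first j characters of q. dp[i][j] = dp[i-1][j-1]+1 when the i-th and j-th characters match, else max(dp[i-1][j], dp[i][j-1]).
    ·  N  J  T  U  U  N  T
 ·  0  0  0  0  0  0  0  0
 U  0  0  0  0  1  1  1  1
 S  0  0  0  0  1  1  1  1
 W  0  0  0  0  1  1  1  1
 S  0  0  0  0  1  1  1  1
 F  0  0  0  0  1  1  1  1
 J  0  0  1  1  1  1  1  1
 T  0  0  1  2  2  2  2  2
dp[7][7] = 2. One LCS (by backtracking along matches): UT.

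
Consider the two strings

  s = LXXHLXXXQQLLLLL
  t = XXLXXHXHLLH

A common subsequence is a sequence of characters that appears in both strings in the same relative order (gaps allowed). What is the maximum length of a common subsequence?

Pick X at s[2]=t[1] → X at s[3]=t[2] → L at s[5]=t[3] → X at s[6]=t[4] → X at s[7]=t[5] → X at s[8]=t[7] → L at s[11]=t[9] → L at s[12]=t[10]; all 8 characters appear in both, in order. dp[15][11] = 8 confirms this is the maximum.

8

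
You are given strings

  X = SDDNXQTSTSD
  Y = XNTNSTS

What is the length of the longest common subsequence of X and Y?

5

Let dp[i][j] be the LCS length of the first i characters of X and the first j characters of Y. dp[i][j] = dp[i-1][j-1]+1 when the i-th and j-th characters match, else max(dp[i-1][j], dp[i][j-1]).
    ·  X  N  T  N  S  T  S
 ·  0  0  0  0  0  0  0  0
 S  0  0  0  0  0  1  1  1
 D  0  0  0  0  0  1  1  1
 D  0  0  0  0  0  1  1  1
 N  0  0  1  1  1  1  1  1
 X  0  1  1  1  1  1  1  1
 Q  0  1  1  1  1  1  1  1
 T  0  1  1  2  2  2  2  2
 S  0  1  1  2  2  3  3  3
 T  0  1  1  2  2  3  4  4
 S  0  1  1  2  2  3  4  5
 D  0  1  1  2  2  3  4  5
dp[11][7] = 5. One LCS (by backtracking along matches): NTSTS.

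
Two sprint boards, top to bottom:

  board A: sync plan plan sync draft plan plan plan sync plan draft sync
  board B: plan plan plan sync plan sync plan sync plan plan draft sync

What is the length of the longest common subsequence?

Taking plan [2,2] → plan [3,3] → sync [4,4] → plan [6,5] → plan [7,7] → plan [8,9] → plan [10,10] → draft [11,11] → sync [12,12] gives a common subsequence of length 9. Since dp[12][12] = 9, nothing longer is possible.

9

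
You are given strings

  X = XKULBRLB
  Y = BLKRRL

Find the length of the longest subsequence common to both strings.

3

Match K [2,3], R [6,5], L [7,6] — 3 characters in the same relative order in both, and the DP table's final entry dp[8][6] is also 3, so no common subsequence is longer.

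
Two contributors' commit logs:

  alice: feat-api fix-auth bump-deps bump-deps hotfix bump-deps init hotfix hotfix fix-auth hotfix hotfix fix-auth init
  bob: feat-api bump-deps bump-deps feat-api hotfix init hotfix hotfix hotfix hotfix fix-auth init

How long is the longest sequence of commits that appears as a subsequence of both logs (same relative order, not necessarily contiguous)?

11

Pick feat-api [1,1], then bump-deps [3,2], then bump-deps [4,3], then hotfix [5,5], then init [7,6], then hotfix [8,7], then hotfix [9,8], then hotfix [11,9], then hotfix [12,10], then fix-auth [13,11], then init [14,12]; all 11 commits appear in both, in order. dp[14][12] = 11 confirms this is the maximum.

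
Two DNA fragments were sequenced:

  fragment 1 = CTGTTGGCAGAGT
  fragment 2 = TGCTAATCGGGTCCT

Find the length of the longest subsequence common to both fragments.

One common subsequence of length 8: T [2,1], G [3,2], T [4,4], T [5,7], G [6,10], G [7,11], C [8,14], T [13,15]. dp[13][15] = 8 confirms this is the maximum.

8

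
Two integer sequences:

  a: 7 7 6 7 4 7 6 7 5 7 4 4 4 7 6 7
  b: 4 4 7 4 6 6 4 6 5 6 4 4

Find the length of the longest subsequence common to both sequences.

Pick 7 [1,3] → 6 [3,6] → 4 [5,7] → 6 [7,8] → 5 [9,9] → 4 [12,11] → 4 [13,12]; all 7 values appear in both, in order. The LCS DP gives dp[16][12] = 7, so this is optimal.

7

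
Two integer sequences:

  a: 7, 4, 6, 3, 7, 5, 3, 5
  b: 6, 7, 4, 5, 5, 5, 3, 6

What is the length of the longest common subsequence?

Pick 7 [1,2] → 4 [2,3] → 5 [6,6] → 3 [7,7]; all 4 values appear in both, in order. Since dp[8][8] = 4, nothing longer is possible.

4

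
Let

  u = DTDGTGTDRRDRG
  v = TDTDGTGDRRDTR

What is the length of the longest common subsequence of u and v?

Taking D [1,2]; then T [2,3]; then D [3,4]; then G [4,5]; then T [5,6]; then G [6,7]; then D [8,8]; then R [9,9]; then R [10,10]; then D [11,11]; then R [12,13] gives a common subsequence of length 11. Since dp[13][13] = 11, nothing longer is possible.

11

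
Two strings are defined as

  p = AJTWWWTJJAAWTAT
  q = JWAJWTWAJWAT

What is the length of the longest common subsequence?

8

One common subsequence of length 8: A [1,3]; then J [2,4]; then T [3,6]; then W [4,7]; then J [9,9]; then W [12,10]; then A [14,11]; then T [15,12], and the DP table's final entry dp[15][12] is also 8, so no common subsequence is longer.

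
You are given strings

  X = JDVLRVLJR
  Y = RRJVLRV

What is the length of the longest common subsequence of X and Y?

Let dp[i][j] be the LCS length of the first i characters of X and the first j characters of Y. dp[i][j] = dp[i-1][j-1]+1 when the i-th and j-th characters match, else max(dp[i-1][j], dp[i][j-1]).
    ·  R  R  J  V  L  R  V
 ·  0  0  0  0  0  0  0  0
 J  0  0  0  1  1  1  1  1
 D  0  0  0  1  1  1  1  1
 V  0  0  0  1  2  2  2  2
 L  0  0  0  1  2  3  3  3
 R  0  1  1  1  2  3  4  4
 V  0  1  1  1  2  3  4  5
 L  0  1  1  1  2  3  4  5
 J  0  1  1  2  2  3  4  5
 R  0  1  2  2  2  3  4  5
dp[9][7] = 5. One LCS (by backtracking along matches): JVLRV.

5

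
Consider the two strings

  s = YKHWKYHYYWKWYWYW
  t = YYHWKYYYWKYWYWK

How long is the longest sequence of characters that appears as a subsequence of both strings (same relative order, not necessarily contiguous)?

13

One common subsequence of length 13: Y [1,2] → H [3,3] → W [4,4] → K [5,5] → Y [6,6] → Y [8,7] → Y [9,8] → W [10,9] → K [11,10] → Y [13,11] → W [14,12] → Y [15,13] → W [16,14]. dp[16][15] = 13 confirms this is the maximum.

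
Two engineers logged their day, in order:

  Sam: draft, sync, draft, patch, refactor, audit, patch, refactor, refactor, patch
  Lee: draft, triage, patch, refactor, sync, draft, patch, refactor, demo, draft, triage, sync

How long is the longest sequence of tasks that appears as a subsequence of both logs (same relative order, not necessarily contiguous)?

5

Match draft (Sam #1, Lee #1), then sync (Sam #2, Lee #5), then draft (Sam #3, Lee #6), then patch (Sam #4, Lee #7), then refactor (Sam #5, Lee #8) — 5 tasks in the same relative order in both, and the DP table's final entry dp[10][12] is also 5, so no common subsequence is longer.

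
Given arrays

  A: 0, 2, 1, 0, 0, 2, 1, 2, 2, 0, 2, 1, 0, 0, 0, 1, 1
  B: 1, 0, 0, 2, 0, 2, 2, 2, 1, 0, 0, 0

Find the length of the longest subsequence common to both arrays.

11

One common subsequence of length 11: 1 (A #3, B #1), 0 (A #4, B #2), 0 (A #5, B #3), 2 (A #6, B #4), 2 (A #8, B #6), 2 (A #9, B #7), 2 (A #11, B #8), 1 (A #12, B #9), 0 (A #13, B #10), 0 (A #14, B #11), 0 (A #15, B #12). dp[17][12] = 11 confirms this is the maximum.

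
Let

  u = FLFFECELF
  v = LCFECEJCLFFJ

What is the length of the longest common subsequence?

Let dp[i][j] be the LCS length of the first i characters of u and the first j characters of v. dp[i][j] = dp[i-1][j-1]+1 when the i-th and j-th characters match, else max(dp[i-1][j], dp[i][j-1]).
    ·  L  C  F  E  C  E  J  C  L  F  F  J
 ·  0  0  0  0  0  0  0  0  0  0  0  0  0
 F  0  0  0  1  1  1  1  1  1  1  1  1  1
 L  0  1  1  1  1  1  1  1  1  2  2  2  2
 F  0  1  1  2  2  2  2  2  2  2  3  3  3
 F  0  1  1  2  2  2  2  2  2  2  3  4  4
 E  0  1  1  2  3  3  3  3  3  3  3  4  4
 C  0  1  2  2  3  4  4  4  4  4  4  4  4
 E  0  1  2  2  3  4  5  5  5  5  5  5  5
 L  0  1  2  2  3  4  5  5  5  6  6  6  6
 F  0  1  2  3  3  4  5  5  5  6  7  7  7
dp[9][12] = 7. One LCS (by backtracking along matches): LFECELF.

7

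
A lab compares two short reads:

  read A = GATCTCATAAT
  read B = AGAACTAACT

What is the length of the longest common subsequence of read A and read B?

7

Let dp[i][j] be the LCS length of the first i bases of read A and the first j bases of read B. dp[i][j] = dp[i-1][j-1]+1 when the i-th and j-th bases match, else max(dp[i-1][j], dp[i][j-1]).
    ·  A  G  A  A  C  T  A  A  C  T
 ·  0  0  0  0  0  0  0  0  0  0  0
 G  0  0  1  1  1  1  1  1  1  1  1
 A  0  1  1  2  2  2  2  2  2  2  2
 T  0  1  1  2  2  2  3  3  3  3  3
 C  0  1  1  2  2  3  3  3  3  4  4
 T  0  1  1  2  2  3  4  4  4  4  5
 C  0  1  1  2  2  3  4  4  4  5  5
 A  0  1  1  2  3  3  4  5  5  5  5
 T  0  1  1  2  3  3  4  5  5  5  6
 A  0  1  1  2  3  3  4  5  6  6  6
 A  0  1  1  2  3  3  4  5  6  6  6
 T  0  1  1  2  3  3  4  5  6  6  7
dp[11][10] = 7. One LCS (by backtracking along matches): GACTAAT.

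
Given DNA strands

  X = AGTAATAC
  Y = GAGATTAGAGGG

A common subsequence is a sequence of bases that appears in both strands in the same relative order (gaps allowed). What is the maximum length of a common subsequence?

5

Let dp[i][j] be the LCS length of the first i bases of X and the first j bases of Y. dp[i][j] = dp[i-1][j-1]+1 when the i-th and j-th bases match, else max(dp[i-1][j], dp[i][j-1]).
    ·  G  A  G  A  T  T  A  G  A  G  G  G
 ·  0  0  0  0  0  0  0  0  0  0  0  0  0
 A  0  0  1  1  1  1  1  1  1  1  1  1  1
 G  0  1  1  2  2  2  2  2  2  2  2  2  2
 T  0  1  1  2  2  3  3  3  3  3  3  3  3
 A  0  1  2  2  3  3  3  4  4  4  4  4  4
 A  0  1  2  2  3  3  3  4  4  5  5  5  5
 T  0  1  2  2  3  4  4  4  4  5  5  5  5
 A  0  1  2  2  3  4  4  5  5  5  5  5  5
 C  0  1  2  2  3  4  4  5  5  5  5  5  5
dp[8][12] = 5. One LCS (by backtracking along matches): AGTAA.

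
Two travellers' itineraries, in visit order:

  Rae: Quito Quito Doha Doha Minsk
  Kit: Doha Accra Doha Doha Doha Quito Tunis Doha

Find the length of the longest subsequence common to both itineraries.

Taking Quito [1,6], Doha [4,8] gives a common subsequence of length 2. dp[5][8] = 2 confirms this is the maximum.

2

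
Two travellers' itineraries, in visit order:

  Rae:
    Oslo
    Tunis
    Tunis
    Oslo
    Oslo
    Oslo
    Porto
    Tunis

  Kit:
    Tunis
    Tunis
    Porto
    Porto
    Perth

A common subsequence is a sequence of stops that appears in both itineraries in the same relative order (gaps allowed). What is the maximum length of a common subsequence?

3

Pick Tunis at Rae[2]=Kit[1] → Tunis at Rae[3]=Kit[2] → Porto at Rae[7]=Kit[4]; all 3 stops appear in both, in order, and the DP table's final entry dp[8][5] is also 3, so no common subsequence is longer.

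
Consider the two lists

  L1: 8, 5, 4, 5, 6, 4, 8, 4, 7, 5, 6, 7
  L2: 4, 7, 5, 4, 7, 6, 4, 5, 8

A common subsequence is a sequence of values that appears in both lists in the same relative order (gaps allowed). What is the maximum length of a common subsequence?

5

Match 5 at L1[2]=L2[3], 4 at L1[3]=L2[4], 6 at L1[5]=L2[6], 4 at L1[6]=L2[7], 8 at L1[7]=L2[9] — 5 values in the same relative order in both. Since dp[12][9] = 5, nothing longer is possible.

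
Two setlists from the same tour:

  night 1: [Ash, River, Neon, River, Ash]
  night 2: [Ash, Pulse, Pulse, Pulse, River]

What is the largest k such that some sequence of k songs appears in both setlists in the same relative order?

Match Ash at night 1[1]=night 2[1]; then River at night 1[4]=night 2[5] — 2 songs in the same relative order in both, and the DP table's final entry dp[5][5] is also 2, so no common subsequence is longer.

2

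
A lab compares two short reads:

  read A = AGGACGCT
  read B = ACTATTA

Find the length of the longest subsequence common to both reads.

3

Let dp[i][j] be the LCS length of the first i bases of read A and the first j bases of read B. dp[i][j] = dp[i-1][j-1]+1 when the i-th and j-th bases match, else max(dp[i-1][j], dp[i][j-1]).
    ·  A  C  T  A  T  T  A
 ·  0  0  0  0  0  0  0  0
 A  0  1  1  1  1  1  1  1
 G  0  1  1  1  1  1  1  1
 G  0  1  1  1  1  1  1  1
 A  0  1  1  1  2  2  2  2
 C  0  1  2  2  2  2  2  2
 G  0  1  2  2  2  2  2  2
 C  0  1  2  2  2  2  2  2
 T  0  1  2  3  3  3  3  3
dp[8][7] = 3. One LCS (by backtracking along matches): AAT.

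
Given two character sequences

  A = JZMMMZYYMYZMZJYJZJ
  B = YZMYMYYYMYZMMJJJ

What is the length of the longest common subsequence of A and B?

Pick Z (A #2, B #2), M (A #3, B #3), M (A #4, B #5), Y (A #7, B #7), Y (A #8, B #8), M (A #9, B #9), Y (A #10, B #10), Z (A #11, B #11), M (A #12, B #13), J (A #14, B #14), J (A #16, B #15), J (A #18, B #16); all 12 characters appear in both, in order, and the DP table's final entry dp[18][16] is also 12, so no common subsequence is longer.

12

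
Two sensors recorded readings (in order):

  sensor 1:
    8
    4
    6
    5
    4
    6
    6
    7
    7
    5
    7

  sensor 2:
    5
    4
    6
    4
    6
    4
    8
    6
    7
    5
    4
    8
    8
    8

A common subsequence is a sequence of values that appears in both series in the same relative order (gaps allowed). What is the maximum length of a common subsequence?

7

Pick 4 (sensor 1 #2, sensor 2 #2); then 6 (sensor 1 #3, sensor 2 #3); then 4 (sensor 1 #5, sensor 2 #4); then 6 (sensor 1 #6, sensor 2 #5); then 6 (sensor 1 #7, sensor 2 #8); then 7 (sensor 1 #9, sensor 2 #9); then 5 (sensor 1 #10, sensor 2 #10); all 7 values appear in both, in order. dp[11][14] = 7 confirms this is the maximum.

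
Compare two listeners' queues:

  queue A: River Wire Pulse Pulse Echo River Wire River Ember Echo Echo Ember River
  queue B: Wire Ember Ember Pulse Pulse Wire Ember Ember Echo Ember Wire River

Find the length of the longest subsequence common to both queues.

8

Match Wire (queue A #2, queue B #1) → Pulse (queue A #3, queue B #4) → Pulse (queue A #4, queue B #5) → Wire (queue A #7, queue B #6) → Ember (queue A #9, queue B #8) → Echo (queue A #11, queue B #9) → Ember (queue A #12, queue B #10) → River (queue A #13, queue B #12) — 8 songs in the same relative order in both. Since dp[13][12] = 8, nothing longer is possible.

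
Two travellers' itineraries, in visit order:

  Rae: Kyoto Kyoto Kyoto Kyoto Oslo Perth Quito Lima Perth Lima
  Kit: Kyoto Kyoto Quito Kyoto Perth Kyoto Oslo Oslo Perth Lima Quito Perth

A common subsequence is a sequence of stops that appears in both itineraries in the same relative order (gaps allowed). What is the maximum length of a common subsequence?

Taking Kyoto at Rae[1]=Kit[1], Kyoto at Rae[2]=Kit[2], Kyoto at Rae[3]=Kit[4], Kyoto at Rae[4]=Kit[6], Oslo at Rae[5]=Kit[8], Perth at Rae[6]=Kit[9], Quito at Rae[7]=Kit[11], Perth at Rae[9]=Kit[12] gives a common subsequence of length 8. dp[10][12] = 8 confirms this is the maximum.

8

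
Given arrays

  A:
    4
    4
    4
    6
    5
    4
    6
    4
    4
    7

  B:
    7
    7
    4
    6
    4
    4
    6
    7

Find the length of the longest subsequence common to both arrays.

5

Pick 4 at A[1]=B[3] → 4 at A[3]=B[5] → 4 at A[6]=B[6] → 6 at A[7]=B[7] → 7 at A[10]=B[8]; all 5 values appear in both, in order. The LCS DP gives dp[10][8] = 5, so this is optimal.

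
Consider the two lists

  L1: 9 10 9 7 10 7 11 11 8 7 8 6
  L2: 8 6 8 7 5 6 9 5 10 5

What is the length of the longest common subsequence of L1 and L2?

Pick 8 at L1[9]=L2[3], 7 at L1[10]=L2[4], 6 at L1[12]=L2[6]; all 3 values appear in both, in order. Since dp[12][10] = 3, nothing longer is possible.

3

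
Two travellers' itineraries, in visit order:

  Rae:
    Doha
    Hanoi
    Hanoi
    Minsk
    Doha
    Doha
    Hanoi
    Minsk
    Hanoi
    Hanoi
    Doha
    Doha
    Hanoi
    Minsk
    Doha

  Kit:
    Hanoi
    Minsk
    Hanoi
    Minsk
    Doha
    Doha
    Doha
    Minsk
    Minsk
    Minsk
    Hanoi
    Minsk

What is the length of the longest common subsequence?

8

Match Hanoi (Rae #2, Kit #1), Hanoi (Rae #3, Kit #3), Minsk (Rae #4, Kit #4), Doha (Rae #5, Kit #6), Doha (Rae #6, Kit #7), Minsk (Rae #8, Kit #10), Hanoi (Rae #13, Kit #11), Minsk (Rae #14, Kit #12) — 8 stops in the same relative order in both, and the DP table's final entry dp[15][12] is also 8, so no common subsequence is longer.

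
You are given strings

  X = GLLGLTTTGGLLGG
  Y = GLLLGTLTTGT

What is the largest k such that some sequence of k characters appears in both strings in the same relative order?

Match G (X #1, Y #1) → L (X #2, Y #3) → L (X #3, Y #4) → G (X #4, Y #5) → L (X #5, Y #7) → T (X #6, Y #8) → T (X #7, Y #9) → T (X #8, Y #11) — 8 characters in the same relative order in both. Since dp[14][11] = 8, nothing longer is possible.

8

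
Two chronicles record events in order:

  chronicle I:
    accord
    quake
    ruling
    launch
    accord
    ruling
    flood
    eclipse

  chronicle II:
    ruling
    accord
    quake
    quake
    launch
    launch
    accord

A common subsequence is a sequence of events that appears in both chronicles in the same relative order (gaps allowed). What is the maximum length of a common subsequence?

4

Pick accord [1,2], then quake [2,4], then launch [4,6], then accord [5,7]; all 4 events appear in both, in order, and the DP table's final entry dp[8][7] is also 4, so no common subsequence is longer.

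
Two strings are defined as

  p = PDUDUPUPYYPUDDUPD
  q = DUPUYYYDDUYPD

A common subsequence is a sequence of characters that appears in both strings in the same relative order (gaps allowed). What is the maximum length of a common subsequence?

Match D (p #4, q #1); then U (p #5, q #2); then P (p #6, q #3); then U (p #7, q #4); then Y (p #9, q #6); then Y (p #10, q #7); then D (p #13, q #8); then D (p #14, q #9); then U (p #15, q #10); then P (p #16, q #12); then D (p #17, q #13) — 11 characters in the same relative order in both. dp[17][13] = 11 confirms this is the maximum.

11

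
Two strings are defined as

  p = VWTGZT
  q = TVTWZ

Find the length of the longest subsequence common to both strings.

Let dp[i][j] be the LCS length of the first i characters of p and the first j characters of q. dp[i][j] = dp[i-1][j-1]+1 when the i-th and j-th characters match, else max(dp[i-1][j], dp[i][j-1]).
    ·  T  V  T  W  Z
 ·  0  0  0  0  0  0
 V  0  0  1  1  1  1
 W  0  0  1  1  2  2
 T  0  1  1  2  2  2
 G  0  1  1  2  2  2
 Z  0  1  1  2  2  3
 T  0  1  1  2  2  3
dp[6][5] = 3. One LCS (by backtracking along matches): VWZ.

3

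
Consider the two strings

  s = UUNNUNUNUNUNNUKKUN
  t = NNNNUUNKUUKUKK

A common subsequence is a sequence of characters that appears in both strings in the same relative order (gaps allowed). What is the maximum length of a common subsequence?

Pick N at s[3]=t[3] → N at s[4]=t[4] → U at s[5]=t[5] → U at s[7]=t[6] → N at s[8]=t[7] → U at s[9]=t[9] → U at s[11]=t[10] → U at s[14]=t[12] → K at s[15]=t[13] → K at s[16]=t[14]; all 10 characters appear in both, in order. Since dp[18][14] = 10, nothing longer is possible.

10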